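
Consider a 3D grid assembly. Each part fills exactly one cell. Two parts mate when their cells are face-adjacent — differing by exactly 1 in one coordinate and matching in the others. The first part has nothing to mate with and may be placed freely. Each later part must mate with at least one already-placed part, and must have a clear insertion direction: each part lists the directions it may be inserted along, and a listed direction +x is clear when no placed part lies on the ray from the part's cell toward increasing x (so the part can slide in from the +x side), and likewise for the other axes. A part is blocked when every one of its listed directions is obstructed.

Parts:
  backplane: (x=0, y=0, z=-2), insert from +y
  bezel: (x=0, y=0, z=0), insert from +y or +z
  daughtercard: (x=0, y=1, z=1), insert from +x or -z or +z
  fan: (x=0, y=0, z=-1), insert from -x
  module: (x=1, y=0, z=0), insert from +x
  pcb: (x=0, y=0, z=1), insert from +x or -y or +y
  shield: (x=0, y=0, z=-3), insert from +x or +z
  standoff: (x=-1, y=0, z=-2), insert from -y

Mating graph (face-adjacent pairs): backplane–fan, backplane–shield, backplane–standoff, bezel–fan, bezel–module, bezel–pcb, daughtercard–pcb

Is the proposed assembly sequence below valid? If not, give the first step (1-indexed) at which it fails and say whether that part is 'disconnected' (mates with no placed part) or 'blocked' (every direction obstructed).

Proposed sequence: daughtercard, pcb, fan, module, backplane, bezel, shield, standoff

Invalid at step 3 (disconnected)

1. daughtercard@(0, 1, 1) [+x clear] — {daughtercard}
2. pcb@(0, 0, 1) [+x clear] — {daughtercard, pcb}
3. fan@(0, 0, -1) — no placed neighbour ⇒ disconnected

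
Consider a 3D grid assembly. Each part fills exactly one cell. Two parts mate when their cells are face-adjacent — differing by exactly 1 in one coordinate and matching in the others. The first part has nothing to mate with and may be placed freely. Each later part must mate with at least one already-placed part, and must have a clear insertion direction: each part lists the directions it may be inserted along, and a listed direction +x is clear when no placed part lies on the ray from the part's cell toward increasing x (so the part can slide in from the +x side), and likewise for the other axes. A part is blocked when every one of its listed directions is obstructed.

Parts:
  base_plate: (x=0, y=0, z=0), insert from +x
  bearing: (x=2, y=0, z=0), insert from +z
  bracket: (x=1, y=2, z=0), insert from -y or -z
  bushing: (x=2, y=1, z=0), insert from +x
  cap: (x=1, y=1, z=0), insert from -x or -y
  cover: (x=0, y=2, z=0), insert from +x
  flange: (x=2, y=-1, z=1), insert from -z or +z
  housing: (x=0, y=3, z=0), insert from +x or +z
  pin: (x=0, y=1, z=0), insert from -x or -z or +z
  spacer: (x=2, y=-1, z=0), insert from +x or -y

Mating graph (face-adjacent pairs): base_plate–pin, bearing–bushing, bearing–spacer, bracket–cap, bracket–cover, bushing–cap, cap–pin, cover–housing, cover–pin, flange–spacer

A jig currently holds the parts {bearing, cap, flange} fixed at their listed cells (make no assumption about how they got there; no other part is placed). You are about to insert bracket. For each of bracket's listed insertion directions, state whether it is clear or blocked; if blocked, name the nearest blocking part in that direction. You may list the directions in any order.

-y: blocked by cap; -z: clear

-y: nearest on ray is cap@(1, 1, 0) ⇒ blocked
-z: ray from bracket(1, 2, 0) has no placed part ⇒ clear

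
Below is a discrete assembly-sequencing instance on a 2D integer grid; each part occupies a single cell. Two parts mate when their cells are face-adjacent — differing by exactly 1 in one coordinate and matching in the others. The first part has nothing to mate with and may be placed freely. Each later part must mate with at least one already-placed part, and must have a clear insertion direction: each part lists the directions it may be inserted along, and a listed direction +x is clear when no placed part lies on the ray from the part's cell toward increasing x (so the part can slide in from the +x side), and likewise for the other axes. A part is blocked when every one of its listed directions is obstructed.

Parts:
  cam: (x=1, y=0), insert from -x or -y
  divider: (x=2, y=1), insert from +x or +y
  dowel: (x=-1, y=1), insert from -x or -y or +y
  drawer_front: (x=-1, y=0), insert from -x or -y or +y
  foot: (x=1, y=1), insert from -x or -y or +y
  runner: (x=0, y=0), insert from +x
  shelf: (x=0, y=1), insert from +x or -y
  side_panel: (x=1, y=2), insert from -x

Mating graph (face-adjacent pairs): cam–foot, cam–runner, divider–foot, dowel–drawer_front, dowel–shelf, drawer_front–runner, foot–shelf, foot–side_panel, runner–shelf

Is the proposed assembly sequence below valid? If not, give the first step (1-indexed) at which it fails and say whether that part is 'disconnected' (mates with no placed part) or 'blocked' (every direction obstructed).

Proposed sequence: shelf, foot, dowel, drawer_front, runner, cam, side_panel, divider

1. shelf@(0, 1) [+x clear] — {shelf}
2. foot@(1, 1) [-y clear] — {foot, shelf}
3. dowel@(-1, 1) [-x clear] — {dowel, foot, shelf}
4. drawer_front@(-1, 0) [-x clear] — {dowel, drawer_front, foot, shelf}
5. runner@(0, 0) [+x clear] — {dowel, drawer_front, foot, runner, shelf}
6. cam@(1, 0) [-y clear] — {cam, dowel, drawer_front, foot, runner, shelf}
7. side_panel@(1, 2) [-x clear] — {cam, dowel, drawer_front, foot, runner, shelf, side_panel}
8. divider@(2, 1) [+x clear] — {cam, divider, dowel, drawer_front, foot, runner, shelf, side_panel}

Valid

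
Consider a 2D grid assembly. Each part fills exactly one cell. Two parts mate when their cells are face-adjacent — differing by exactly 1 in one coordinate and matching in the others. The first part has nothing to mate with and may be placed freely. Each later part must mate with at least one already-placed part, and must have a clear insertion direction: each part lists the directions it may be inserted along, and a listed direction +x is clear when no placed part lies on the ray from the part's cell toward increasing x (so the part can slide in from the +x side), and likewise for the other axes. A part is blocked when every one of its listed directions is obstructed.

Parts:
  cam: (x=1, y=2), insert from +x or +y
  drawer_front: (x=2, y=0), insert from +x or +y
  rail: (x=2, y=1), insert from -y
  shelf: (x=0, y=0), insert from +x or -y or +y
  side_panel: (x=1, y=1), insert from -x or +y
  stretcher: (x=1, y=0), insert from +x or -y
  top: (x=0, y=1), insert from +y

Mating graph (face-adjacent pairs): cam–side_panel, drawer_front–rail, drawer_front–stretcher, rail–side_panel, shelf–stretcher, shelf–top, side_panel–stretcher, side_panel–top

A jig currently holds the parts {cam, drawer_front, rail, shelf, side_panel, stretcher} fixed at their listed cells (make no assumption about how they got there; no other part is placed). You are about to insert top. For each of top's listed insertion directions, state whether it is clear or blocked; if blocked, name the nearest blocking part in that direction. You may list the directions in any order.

+y: ray from top(0, 1) has no placed part ⇒ clear

+y: clear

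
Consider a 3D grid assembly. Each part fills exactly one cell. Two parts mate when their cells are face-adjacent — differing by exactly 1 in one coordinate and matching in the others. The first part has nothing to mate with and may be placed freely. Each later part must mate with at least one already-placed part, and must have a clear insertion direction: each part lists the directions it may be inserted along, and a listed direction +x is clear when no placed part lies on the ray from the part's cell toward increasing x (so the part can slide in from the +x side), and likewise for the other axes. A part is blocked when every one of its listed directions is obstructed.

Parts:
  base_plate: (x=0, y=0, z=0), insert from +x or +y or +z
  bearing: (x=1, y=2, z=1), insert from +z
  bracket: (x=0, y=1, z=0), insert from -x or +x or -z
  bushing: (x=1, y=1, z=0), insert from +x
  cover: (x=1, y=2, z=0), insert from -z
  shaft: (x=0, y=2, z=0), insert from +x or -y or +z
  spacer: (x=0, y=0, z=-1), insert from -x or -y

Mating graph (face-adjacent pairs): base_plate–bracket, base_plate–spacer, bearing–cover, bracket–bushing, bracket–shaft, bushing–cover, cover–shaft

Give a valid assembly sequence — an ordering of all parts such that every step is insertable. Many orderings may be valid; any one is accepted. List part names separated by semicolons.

base_plate; spacer; bracket; bushing; cover; bearing; shaft

1. base_plate@(0, 0, 0) [+x clear] — {base_plate}
2. spacer@(0, 0, -1) [-x clear] — {base_plate, spacer}
3. bracket@(0, 1, 0) [-x clear] — {base_plate, bracket, spacer}
4. bushing@(1, 1, 0) [+x clear] — {base_plate, bracket, bushing, spacer}
5. cover@(1, 2, 0) [-z clear] — {base_plate, bracket, bushing, cover, spacer}
6. bearing@(1, 2, 1) [+z clear] — {base_plate, bearing, bracket, bushing, cover, spacer}
7. shaft@(0, 2, 0) [+z clear] — {base_plate, bearing, bracket, bushing, cover, shaft, spacer}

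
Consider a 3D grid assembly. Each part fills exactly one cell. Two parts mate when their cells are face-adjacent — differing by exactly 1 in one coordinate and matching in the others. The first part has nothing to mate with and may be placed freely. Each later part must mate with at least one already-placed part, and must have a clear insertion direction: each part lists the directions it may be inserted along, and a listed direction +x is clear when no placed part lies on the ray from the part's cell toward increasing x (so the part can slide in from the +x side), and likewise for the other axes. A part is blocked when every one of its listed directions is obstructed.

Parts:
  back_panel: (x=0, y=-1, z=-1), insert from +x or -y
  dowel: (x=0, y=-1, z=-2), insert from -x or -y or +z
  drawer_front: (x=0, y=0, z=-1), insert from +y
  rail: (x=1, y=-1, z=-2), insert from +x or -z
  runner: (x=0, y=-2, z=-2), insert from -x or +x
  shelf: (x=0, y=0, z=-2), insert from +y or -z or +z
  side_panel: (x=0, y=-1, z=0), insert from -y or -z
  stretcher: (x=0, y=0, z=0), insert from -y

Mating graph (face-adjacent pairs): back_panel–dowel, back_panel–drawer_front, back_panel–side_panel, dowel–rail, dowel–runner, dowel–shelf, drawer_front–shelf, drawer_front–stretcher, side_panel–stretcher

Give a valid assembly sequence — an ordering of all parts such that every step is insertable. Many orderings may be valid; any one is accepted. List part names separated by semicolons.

dowel; rail; back_panel; runner; drawer_front; stretcher; side_panel; shelf

1. dowel@(0, -1, -2) [-x clear] — {dowel}
2. rail@(1, -1, -2) [+x clear] — {dowel, rail}
3. back_panel@(0, -1, -1) [+x clear] — {back_panel, dowel, rail}
4. runner@(0, -2, -2) [-x clear] — {back_panel, dowel, rail, runner}
5. drawer_front@(0, 0, -1) [+y clear] — {back_panel, dowel, drawer_front, rail, runner}
6. stretcher@(0, 0, 0) [-y clear] — {back_panel, dowel, drawer_front, rail, runner, stretcher}
7. side_panel@(0, -1, 0) [-y clear] — {back_panel, dowel, drawer_front, rail, runner, side_panel, stretcher}
8. shelf@(0, 0, -2) [+y clear] — {back_panel, dowel, drawer_front, rail, runner, shelf, side_panel, stretcher}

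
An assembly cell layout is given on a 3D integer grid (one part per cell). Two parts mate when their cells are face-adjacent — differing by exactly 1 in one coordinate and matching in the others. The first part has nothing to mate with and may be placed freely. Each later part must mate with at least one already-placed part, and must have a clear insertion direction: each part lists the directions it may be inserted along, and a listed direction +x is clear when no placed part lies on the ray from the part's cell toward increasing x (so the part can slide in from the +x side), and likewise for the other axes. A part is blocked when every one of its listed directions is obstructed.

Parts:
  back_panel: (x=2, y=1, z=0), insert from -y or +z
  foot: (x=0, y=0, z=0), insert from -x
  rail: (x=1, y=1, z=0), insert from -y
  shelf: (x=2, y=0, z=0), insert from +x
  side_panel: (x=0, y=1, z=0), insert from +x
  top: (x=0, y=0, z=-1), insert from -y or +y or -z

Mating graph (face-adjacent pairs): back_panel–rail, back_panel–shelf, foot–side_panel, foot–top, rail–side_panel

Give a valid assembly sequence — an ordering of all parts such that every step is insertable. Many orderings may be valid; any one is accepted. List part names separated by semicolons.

top; foot; side_panel; rail; back_panel; shelf

1. top@(0, 0, -1) [-y clear] — {top}
2. foot@(0, 0, 0) [-x clear] — {foot, top}
3. side_panel@(0, 1, 0) [+x clear] — {foot, side_panel, top}
4. rail@(1, 1, 0) [-y clear] — {foot, rail, side_panel, top}
5. back_panel@(2, 1, 0) [-y clear] — {back_panel, foot, rail, side_panel, top}
6. shelf@(2, 0, 0) [+x clear] — {back_panel, foot, rail, shelf, side_panel, top}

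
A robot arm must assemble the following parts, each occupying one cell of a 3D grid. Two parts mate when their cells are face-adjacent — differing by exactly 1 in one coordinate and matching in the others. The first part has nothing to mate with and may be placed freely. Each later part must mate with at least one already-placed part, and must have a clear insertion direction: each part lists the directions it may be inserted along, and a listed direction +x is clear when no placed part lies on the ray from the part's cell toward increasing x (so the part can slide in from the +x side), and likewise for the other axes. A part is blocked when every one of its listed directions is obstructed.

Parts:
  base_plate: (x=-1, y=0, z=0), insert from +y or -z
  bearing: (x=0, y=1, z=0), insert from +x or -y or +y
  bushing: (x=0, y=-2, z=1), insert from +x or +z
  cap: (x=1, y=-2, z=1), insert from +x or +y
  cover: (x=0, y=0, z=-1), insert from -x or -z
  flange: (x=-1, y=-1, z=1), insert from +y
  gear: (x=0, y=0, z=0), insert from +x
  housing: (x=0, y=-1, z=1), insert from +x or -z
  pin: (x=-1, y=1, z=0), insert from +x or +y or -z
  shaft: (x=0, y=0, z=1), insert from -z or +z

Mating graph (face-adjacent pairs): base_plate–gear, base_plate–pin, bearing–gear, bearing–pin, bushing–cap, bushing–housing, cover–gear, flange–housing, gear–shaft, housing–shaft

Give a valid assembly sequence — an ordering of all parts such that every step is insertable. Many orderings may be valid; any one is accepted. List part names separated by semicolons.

1. base_plate@(-1, 0, 0) [+y clear] — {base_plate}
2. pin@(-1, 1, 0) [+x clear] — {base_plate, pin}
3. gear@(0, 0, 0) [+x clear] — {base_plate, gear, pin}
4. cover@(0, 0, -1) [-x clear] — {base_plate, cover, gear, pin}
5. shaft@(0, 0, 1) [+z clear] — {base_plate, cover, gear, pin, shaft}
6. housing@(0, -1, 1) [+x clear] — {base_plate, cover, gear, housing, pin, shaft}
7. bushing@(0, -2, 1) [+x clear] — {base_plate, bushing, cover, gear, housing, pin, shaft}
8. flange@(-1, -1, 1) [+y clear] — {base_plate, bushing, cover, flange, gear, housing, pin, shaft}
9. cap@(1, -2, 1) [+x clear] — {base_plate, bushing, cap, cover, flange, gear, housing, pin, shaft}
10. bearing@(0, 1, 0) [+x clear] — {base_plate, bearing, bushing, cap, cover, flange, gear, housing, pin, shaft}

base_plate; pin; gear; cover; shaft; housing; bushing; flange; cap; bearing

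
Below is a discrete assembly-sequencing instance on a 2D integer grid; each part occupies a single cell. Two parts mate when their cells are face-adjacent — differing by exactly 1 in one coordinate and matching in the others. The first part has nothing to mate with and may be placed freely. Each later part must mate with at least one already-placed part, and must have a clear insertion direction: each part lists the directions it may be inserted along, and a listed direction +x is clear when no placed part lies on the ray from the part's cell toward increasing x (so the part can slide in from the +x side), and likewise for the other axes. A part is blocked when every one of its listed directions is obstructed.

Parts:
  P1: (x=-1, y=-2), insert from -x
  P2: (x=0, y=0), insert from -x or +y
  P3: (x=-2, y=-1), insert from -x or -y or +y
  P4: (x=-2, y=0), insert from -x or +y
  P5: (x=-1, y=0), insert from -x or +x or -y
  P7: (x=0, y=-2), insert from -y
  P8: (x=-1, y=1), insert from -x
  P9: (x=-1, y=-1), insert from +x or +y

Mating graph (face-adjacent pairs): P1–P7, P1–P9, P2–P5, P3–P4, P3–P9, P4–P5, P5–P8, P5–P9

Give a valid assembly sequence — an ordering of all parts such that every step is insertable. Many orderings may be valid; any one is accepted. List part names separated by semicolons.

1. P1@(-1, -2) [-x clear] — {P1}
2. P9@(-1, -1) [+x clear] — {P1, P9}
3. P7@(0, -2) [-y clear] — {P1, P7, P9}
4. P3@(-2, -1) [-x clear] — {P1, P3, P7, P9}
5. P4@(-2, 0) [-x clear] — {P1, P3, P4, P7, P9}
6. P5@(-1, 0) [+x clear] — {P1, P3, P4, P5, P7, P9}
7. P2@(0, 0) [+y clear] — {P1, P2, P3, P4, P5, P7, P9}
8. P8@(-1, 1) [-x clear] — {P1, P2, P3, P4, P5, P7, P8, P9}

P1; P9; P7; P3; P4; P5; P2; P8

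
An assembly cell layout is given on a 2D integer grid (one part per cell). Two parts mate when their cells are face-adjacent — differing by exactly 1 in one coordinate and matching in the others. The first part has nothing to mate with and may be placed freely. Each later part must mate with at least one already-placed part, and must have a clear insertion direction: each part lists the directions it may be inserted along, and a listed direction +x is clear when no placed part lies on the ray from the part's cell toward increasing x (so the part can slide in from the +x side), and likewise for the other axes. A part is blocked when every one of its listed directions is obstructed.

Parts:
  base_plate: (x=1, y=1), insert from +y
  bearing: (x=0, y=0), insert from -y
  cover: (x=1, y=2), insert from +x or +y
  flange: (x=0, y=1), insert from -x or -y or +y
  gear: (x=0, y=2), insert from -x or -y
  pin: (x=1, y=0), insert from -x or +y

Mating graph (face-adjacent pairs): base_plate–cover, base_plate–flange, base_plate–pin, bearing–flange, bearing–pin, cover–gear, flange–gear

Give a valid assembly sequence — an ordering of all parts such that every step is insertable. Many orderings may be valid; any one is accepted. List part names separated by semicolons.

1. pin@(1, 0) [-x clear] — {pin}
2. bearing@(0, 0) [-y clear] — {bearing, pin}
3. flange@(0, 1) [-x clear] — {bearing, flange, pin}
4. gear@(0, 2) [-x clear] — {bearing, flange, gear, pin}
5. base_plate@(1, 1) [+y clear] — {base_plate, bearing, flange, gear, pin}
6. cover@(1, 2) [+x clear] — {base_plate, bearing, cover, flange, gear, pin}

pin; bearing; flange; gear; base_plate; cover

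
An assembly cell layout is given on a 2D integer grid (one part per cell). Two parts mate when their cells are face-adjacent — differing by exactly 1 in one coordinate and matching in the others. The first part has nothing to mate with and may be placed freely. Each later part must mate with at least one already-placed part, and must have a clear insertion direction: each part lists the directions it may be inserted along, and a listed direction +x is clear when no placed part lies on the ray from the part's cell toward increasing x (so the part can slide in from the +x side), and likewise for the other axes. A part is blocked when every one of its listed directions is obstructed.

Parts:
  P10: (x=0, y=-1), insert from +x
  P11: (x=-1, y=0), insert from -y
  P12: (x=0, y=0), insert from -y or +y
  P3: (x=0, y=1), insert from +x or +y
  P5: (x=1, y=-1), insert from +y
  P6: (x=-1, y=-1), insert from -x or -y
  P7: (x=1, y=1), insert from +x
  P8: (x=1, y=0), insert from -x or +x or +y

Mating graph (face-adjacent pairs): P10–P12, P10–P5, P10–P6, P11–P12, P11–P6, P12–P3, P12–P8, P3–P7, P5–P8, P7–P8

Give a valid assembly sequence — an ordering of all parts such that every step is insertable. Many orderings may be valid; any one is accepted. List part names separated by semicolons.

1. P11@(-1, 0) [-y clear] — {P11}
2. P6@(-1, -1) [-x clear] — {P11, P6}
3. P12@(0, 0) [-y clear] — {P11, P12, P6}
4. P3@(0, 1) [+x clear] — {P11, P12, P3, P6}
5. P10@(0, -1) [+x clear] — {P10, P11, P12, P3, P6}
6. P5@(1, -1) [+y clear] — {P10, P11, P12, P3, P5, P6}
7. P8@(1, 0) [+x clear] — {P10, P11, P12, P3, P5, P6, P8}
8. P7@(1, 1) [+x clear] — {P10, P11, P12, P3, P5, P6, P7, P8}

P11; P6; P12; P3; P10; P5; P8; P7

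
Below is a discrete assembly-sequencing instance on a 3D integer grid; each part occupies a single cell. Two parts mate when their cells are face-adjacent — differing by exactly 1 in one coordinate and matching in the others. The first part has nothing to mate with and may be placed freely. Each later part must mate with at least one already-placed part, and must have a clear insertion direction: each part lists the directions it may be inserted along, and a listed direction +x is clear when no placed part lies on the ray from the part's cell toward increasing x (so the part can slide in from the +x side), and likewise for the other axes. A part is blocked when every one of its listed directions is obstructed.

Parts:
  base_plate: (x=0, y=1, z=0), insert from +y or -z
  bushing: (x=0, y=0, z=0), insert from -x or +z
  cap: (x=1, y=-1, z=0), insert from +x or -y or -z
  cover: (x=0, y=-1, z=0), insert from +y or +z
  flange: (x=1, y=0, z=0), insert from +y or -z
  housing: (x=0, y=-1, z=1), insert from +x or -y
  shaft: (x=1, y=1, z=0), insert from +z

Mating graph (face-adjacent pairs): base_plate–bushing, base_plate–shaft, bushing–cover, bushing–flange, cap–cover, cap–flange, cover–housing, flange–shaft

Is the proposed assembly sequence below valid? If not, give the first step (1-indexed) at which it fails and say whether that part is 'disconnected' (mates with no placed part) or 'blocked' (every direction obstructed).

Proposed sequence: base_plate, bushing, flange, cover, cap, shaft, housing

Valid

1. base_plate@(0, 1, 0) [+y clear] — {base_plate}
2. bushing@(0, 0, 0) [-x clear] — {base_plate, bushing}
3. flange@(1, 0, 0) [+y clear] — {base_plate, bushing, flange}
4. cover@(0, -1, 0) [+z clear] — {base_plate, bushing, cover, flange}
5. cap@(1, -1, 0) [+x clear] — {base_plate, bushing, cap, cover, flange}
6. shaft@(1, 1, 0) [+z clear] — {base_plate, bushing, cap, cover, flange, shaft}
7. housing@(0, -1, 1) [+x clear] — {base_plate, bushing, cap, cover, flange, housing, shaft}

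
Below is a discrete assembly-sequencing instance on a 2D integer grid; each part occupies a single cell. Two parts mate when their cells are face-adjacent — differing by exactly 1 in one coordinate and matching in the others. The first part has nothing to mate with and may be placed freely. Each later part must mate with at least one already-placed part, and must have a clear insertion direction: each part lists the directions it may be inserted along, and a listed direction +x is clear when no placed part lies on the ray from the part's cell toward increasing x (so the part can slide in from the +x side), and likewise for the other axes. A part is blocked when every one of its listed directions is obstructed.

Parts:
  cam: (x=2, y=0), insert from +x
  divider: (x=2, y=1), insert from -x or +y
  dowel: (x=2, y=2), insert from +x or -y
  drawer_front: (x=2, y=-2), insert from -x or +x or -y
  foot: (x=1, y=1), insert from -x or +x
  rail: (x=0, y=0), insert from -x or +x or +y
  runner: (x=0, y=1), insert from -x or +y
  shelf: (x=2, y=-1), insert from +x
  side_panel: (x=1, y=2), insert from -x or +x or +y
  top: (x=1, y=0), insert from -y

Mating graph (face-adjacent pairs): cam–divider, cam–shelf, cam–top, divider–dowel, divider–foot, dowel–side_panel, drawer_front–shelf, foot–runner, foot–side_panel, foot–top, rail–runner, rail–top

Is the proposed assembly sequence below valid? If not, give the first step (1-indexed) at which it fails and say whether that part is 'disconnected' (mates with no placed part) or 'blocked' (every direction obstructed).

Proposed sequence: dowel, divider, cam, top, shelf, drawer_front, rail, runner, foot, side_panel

Invalid at step 9 (blocked)

1. dowel@(2, 2) [+x clear] — {dowel}
2. divider@(2, 1) [-x clear] — {divider, dowel}
3. cam@(2, 0) [+x clear] — {cam, divider, dowel}
4. top@(1, 0) [-y clear] — {cam, divider, dowel, top}
5. shelf@(2, -1) [+x clear] — {cam, divider, dowel, shelf, top}
6. drawer_front@(2, -2) [-x clear] — {cam, divider, dowel, drawer_front, shelf, top}
7. rail@(0, 0) [-x clear] — {cam, divider, dowel, drawer_front, rail, shelf, top}
8. runner@(0, 1) [-x clear] — {cam, divider, dowel, drawer_front, rail, runner, shelf, top}
9. foot@(1, 1) — -x/+x all obstructed ⇒ blocked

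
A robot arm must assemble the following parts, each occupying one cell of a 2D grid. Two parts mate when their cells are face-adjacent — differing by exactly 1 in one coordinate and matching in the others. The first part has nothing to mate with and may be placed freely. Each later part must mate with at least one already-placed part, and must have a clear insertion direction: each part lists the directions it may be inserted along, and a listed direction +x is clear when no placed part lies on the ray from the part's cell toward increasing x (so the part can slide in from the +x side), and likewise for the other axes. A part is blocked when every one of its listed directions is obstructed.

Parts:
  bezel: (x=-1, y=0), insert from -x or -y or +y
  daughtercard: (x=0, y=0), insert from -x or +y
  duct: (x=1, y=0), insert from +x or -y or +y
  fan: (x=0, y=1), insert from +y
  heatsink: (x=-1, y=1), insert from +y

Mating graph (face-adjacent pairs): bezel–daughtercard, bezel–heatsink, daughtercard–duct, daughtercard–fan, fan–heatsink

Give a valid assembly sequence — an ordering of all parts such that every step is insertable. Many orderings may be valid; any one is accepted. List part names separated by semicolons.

1. fan@(0, 1) [+y clear] — {fan}
2. heatsink@(-1, 1) [+y clear] — {fan, heatsink}
3. daughtercard@(0, 0) [-x clear] — {daughtercard, fan, heatsink}
4. duct@(1, 0) [+x clear] — {daughtercard, duct, fan, heatsink}
5. bezel@(-1, 0) [-x clear] — {bezel, daughtercard, duct, fan, heatsink}

fan; heatsink; daughtercard; duct; bezel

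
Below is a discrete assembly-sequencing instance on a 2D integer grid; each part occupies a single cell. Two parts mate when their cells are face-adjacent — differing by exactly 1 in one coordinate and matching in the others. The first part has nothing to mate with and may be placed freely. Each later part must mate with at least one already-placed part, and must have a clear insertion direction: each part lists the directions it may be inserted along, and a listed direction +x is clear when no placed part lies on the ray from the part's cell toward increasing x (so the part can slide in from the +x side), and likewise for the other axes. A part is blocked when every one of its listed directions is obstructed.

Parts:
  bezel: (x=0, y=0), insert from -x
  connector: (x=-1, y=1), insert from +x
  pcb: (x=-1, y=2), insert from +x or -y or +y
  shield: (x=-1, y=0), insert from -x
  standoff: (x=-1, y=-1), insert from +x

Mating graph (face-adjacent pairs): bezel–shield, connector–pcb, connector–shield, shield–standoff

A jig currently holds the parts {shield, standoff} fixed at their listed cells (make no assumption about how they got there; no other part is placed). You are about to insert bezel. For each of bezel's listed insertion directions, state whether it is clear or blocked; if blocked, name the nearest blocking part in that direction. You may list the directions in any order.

-x: blocked by shield

-x: nearest on ray is shield@(-1, 0) ⇒ blocked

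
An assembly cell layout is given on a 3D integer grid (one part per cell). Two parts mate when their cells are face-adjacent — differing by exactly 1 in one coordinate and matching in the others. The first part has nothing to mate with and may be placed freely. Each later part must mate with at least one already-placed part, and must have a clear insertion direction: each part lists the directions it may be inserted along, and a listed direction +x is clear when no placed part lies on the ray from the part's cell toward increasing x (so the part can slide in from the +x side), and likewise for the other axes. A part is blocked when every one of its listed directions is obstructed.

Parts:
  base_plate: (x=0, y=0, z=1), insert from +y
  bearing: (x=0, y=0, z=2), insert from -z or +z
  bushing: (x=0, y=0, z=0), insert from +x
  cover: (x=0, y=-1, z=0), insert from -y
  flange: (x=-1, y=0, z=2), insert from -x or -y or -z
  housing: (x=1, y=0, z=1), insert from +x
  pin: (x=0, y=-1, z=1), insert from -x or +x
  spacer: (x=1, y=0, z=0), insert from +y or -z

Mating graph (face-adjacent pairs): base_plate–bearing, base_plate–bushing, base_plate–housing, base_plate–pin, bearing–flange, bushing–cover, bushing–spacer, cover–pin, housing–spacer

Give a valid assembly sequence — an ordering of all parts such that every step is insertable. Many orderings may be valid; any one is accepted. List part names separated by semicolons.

1. base_plate@(0, 0, 1) [+y clear] — {base_plate}
2. bushing@(0, 0, 0) [+x clear] — {base_plate, bushing}
3. bearing@(0, 0, 2) [+z clear] — {base_plate, bearing, bushing}
4. spacer@(1, 0, 0) [+y clear] — {base_plate, bearing, bushing, spacer}
5. cover@(0, -1, 0) [-y clear] — {base_plate, bearing, bushing, cover, spacer}
6. housing@(1, 0, 1) [+x clear] — {base_plate, bearing, bushing, cover, housing, spacer}
7. flange@(-1, 0, 2) [-x clear] — {base_plate, bearing, bushing, cover, flange, housing, spacer}
8. pin@(0, -1, 1) [-x clear] — {base_plate, bearing, bushing, cover, flange, housing, pin, spacer}

base_plate; bushing; bearing; spacer; cover; housing; flange; pin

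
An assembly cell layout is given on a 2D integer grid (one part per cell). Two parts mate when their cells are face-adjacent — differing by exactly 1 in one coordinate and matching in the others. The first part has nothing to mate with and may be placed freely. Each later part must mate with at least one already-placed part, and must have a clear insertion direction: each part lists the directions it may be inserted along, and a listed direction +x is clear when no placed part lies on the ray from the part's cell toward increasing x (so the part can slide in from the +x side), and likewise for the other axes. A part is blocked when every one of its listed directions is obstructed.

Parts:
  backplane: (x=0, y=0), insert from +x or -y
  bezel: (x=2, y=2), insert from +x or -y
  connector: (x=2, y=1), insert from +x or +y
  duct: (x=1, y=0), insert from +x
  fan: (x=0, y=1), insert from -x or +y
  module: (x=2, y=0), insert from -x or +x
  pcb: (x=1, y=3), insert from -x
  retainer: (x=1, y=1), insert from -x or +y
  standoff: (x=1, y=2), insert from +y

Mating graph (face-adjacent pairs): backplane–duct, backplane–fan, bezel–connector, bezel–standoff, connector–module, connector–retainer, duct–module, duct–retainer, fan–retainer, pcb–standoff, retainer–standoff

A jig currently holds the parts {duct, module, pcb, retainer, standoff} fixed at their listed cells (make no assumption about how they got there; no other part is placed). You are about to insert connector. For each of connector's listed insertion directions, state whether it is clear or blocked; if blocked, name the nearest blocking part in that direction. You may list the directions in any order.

+x: ray from connector(2, 1) has no placed part ⇒ clear
+y: ray from connector(2, 1) has no placed part ⇒ clear

+x: clear; +y: clear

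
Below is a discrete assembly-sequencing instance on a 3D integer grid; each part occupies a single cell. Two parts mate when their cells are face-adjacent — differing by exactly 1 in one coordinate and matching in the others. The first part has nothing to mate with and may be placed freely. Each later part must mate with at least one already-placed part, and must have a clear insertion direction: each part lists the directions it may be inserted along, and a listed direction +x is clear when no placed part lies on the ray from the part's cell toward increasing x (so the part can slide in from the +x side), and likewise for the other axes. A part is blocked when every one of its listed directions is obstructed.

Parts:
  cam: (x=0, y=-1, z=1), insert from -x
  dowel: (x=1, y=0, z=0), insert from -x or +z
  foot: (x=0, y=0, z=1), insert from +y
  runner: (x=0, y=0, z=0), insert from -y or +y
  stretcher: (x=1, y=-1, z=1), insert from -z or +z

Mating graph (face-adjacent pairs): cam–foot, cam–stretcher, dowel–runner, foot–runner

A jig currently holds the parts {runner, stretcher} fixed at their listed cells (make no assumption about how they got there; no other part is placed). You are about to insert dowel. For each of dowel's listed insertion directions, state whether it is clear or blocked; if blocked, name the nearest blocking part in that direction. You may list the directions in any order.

-x: nearest on ray is runner@(0, 0, 0) ⇒ blocked
+z: ray from dowel(1, 0, 0) has no placed part ⇒ clear

+z: clear; -x: blocked by runner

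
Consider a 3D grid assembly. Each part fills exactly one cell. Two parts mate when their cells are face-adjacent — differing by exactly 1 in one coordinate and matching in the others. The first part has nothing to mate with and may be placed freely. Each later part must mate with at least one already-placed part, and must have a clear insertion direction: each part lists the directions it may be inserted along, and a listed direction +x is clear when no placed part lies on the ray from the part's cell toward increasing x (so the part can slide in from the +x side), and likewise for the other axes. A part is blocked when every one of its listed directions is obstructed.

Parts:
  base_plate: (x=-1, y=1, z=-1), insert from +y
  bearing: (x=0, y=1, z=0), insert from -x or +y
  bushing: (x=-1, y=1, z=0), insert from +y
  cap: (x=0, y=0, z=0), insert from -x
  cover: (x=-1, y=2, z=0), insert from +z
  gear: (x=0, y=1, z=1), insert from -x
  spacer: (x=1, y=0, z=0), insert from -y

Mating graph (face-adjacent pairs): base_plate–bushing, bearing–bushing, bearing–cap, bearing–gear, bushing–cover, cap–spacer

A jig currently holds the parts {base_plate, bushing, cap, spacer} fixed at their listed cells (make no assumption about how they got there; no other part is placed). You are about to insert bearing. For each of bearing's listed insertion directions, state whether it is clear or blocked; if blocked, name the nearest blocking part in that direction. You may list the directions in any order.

+y: clear; -x: blocked by bushing

-x: nearest on ray is bushing@(-1, 1, 0) ⇒ blocked
+y: ray from bearing(0, 1, 0) has no placed part ⇒ clear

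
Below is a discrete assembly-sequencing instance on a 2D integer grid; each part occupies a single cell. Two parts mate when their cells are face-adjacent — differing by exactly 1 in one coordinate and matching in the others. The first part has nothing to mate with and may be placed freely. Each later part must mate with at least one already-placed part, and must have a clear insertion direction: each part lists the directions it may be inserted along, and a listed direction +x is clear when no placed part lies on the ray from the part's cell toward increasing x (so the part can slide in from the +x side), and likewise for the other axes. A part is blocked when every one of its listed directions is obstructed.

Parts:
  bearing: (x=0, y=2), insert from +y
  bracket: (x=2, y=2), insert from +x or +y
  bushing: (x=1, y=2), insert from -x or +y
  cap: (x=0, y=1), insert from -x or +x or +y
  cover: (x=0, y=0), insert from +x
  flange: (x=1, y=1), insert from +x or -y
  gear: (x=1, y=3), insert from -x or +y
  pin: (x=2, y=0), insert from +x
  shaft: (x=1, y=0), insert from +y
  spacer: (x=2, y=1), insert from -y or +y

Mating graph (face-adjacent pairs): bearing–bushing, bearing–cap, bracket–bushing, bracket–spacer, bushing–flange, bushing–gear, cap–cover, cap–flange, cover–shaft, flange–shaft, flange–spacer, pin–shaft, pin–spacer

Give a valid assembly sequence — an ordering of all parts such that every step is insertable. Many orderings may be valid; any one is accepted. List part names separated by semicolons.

cap; cover; shaft; pin; flange; bushing; gear; spacer; bracket; bearing

1. cap@(0, 1) [-x clear] — {cap}
2. cover@(0, 0) [+x clear] — {cap, cover}
3. shaft@(1, 0) [+y clear] — {cap, cover, shaft}
4. pin@(2, 0) [+x clear] — {cap, cover, pin, shaft}
5. flange@(1, 1) [+x clear] — {cap, cover, flange, pin, shaft}
6. bushing@(1, 2) [-x clear] — {bushing, cap, cover, flange, pin, shaft}
7. gear@(1, 3) [-x clear] — {bushing, cap, cover, flange, gear, pin, shaft}
8. spacer@(2, 1) [+y clear] — {bushing, cap, cover, flange, gear, pin, shaft, spacer}
9. bracket@(2, 2) [+x clear] — {bracket, bushing, cap, cover, flange, gear, pin, shaft, spacer}
10. bearing@(0, 2) [+y clear] — {bearing, bracket, bushing, cap, cover, flange, gear, pin, shaft, spacer}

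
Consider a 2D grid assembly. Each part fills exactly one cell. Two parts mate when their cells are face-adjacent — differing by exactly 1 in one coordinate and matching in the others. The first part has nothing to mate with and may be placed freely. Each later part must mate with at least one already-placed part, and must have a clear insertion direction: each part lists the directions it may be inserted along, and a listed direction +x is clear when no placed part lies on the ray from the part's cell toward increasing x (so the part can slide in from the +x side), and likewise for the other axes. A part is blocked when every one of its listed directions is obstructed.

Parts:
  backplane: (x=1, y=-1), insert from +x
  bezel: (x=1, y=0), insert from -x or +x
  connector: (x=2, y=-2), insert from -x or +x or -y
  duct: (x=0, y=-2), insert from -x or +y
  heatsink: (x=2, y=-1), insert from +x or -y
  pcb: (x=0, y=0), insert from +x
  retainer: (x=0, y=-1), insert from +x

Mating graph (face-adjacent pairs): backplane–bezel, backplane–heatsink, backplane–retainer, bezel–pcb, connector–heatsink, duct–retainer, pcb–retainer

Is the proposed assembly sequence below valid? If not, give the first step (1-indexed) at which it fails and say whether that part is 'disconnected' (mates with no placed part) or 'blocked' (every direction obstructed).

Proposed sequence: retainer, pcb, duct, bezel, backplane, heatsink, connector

1. retainer@(0, -1) [+x clear] — {retainer}
2. pcb@(0, 0) [+x clear] — {pcb, retainer}
3. duct@(0, -2) [-x clear] — {duct, pcb, retainer}
4. bezel@(1, 0) [+x clear] — {bezel, duct, pcb, retainer}
5. backplane@(1, -1) [+x clear] — {backplane, bezel, duct, pcb, retainer}
6. heatsink@(2, -1) [+x clear] — {backplane, bezel, duct, heatsink, pcb, retainer}
7. connector@(2, -2) [+x clear] — {backplane, bezel, connector, duct, heatsink, pcb, retainer}

Valid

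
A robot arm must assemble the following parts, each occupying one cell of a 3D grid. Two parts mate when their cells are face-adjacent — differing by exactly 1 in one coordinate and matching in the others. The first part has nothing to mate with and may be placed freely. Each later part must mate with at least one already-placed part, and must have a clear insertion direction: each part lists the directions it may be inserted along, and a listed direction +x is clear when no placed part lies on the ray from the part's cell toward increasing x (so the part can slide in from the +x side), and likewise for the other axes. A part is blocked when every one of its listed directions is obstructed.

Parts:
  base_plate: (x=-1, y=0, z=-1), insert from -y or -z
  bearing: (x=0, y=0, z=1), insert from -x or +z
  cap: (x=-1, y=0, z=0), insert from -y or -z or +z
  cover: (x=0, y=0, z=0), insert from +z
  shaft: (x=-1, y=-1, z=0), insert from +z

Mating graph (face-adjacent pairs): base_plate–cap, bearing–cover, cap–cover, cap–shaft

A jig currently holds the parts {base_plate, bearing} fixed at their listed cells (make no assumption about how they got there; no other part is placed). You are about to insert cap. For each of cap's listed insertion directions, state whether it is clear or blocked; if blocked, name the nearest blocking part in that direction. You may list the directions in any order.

-y: ray from cap(-1, 0, 0) has no placed part ⇒ clear
-z: nearest on ray is base_plate@(-1, 0, -1) ⇒ blocked
+z: ray from cap(-1, 0, 0) has no placed part ⇒ clear

+z: clear; -y: clear; -z: blocked by base_plate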